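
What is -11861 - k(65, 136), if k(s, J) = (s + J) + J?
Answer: -12198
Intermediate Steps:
k(s, J) = s + 2*J (k(s, J) = (J + s) + J = s + 2*J)
-11861 - k(65, 136) = -11861 - (65 + 2*136) = -11861 - (65 + 272) = -11861 - 1*337 = -11861 - 337 = -12198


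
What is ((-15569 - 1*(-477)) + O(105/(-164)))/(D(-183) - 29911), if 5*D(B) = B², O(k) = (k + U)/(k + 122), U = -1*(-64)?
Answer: 1501828425/2310061598 ≈ 0.65012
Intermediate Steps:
U = 64
O(k) = (64 + k)/(122 + k) (O(k) = (k + 64)/(k + 122) = (64 + k)/(122 + k))
D(B) = B²/5
((-15569 - 1*(-477)) + O(105/(-164)))/(D(-183) - 29911) = ((-15569 - 1*(-477)) + (64 + 105/(-164))/(122 + 105/(-164)))/((⅕)*(-183)² - 29911) = ((-15569 + 477) + (64 + 105*(-1/164))/(122 + 105*(-1/164)))/((⅕)*33489 - 29911) = (-15092 + (64 - 105/164)/(122 - 105/164))/(33489/5 - 29911) = (-15092 + (10391/164)/(19903/164))/(-116066/5) = (-15092 + (164/19903)*(10391/164))*(-5/116066) = (-15092 + 10391/19903)*(-5/116066) = -300365685/19903*(-5/116066) = 1501828425/2310061598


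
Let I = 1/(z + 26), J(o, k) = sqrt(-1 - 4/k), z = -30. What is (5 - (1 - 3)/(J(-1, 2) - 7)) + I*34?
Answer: -49/13 - I*sqrt(3)/26 ≈ -3.7692 - 0.066617*I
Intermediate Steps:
I = -1/4 (I = 1/(-30 + 26) = 1/(-4) = -1/4 ≈ -0.25000)
(5 - (1 - 3)/(J(-1, 2) - 7)) + I*34 = (5 - (1 - 3)/(sqrt((-4 - 1*2)/2) - 7)) - 1/4*34 = (5 - (-2)/(sqrt((-4 - 2)/2) - 7)) - 17/2 = (5 - (-2)/(sqrt((1/2)*(-6)) - 7)) - 17/2 = (5 - (-2)/(sqrt(-3) - 7)) - 17/2 = (5 - (-2)/(I*sqrt(3) - 7)) - 17/2 = (5 - (-2)/(-7 + I*sqrt(3))) - 17/2 = (5 + 2/(-7 + I*sqrt(3))) - 17/2 = -7/2 + 2/(-7 + I*sqrt(3))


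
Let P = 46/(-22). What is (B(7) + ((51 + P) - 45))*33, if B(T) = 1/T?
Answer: 936/7 ≈ 133.71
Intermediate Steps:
P = -23/11 (P = 46*(-1/22) = -23/11 ≈ -2.0909)
(B(7) + ((51 + P) - 45))*33 = (1/7 + ((51 - 23/11) - 45))*33 = (⅐ + (538/11 - 45))*33 = (⅐ + 43/11)*33 = (312/77)*33 = 936/7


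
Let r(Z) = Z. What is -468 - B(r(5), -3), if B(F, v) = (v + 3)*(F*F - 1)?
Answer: -468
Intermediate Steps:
B(F, v) = (-1 + F²)*(3 + v) (B(F, v) = (3 + v)*(F² - 1) = (3 + v)*(-1 + F²) = (-1 + F²)*(3 + v))
-468 - B(r(5), -3) = -468 - (-3 - 1*(-3) + 3*5² - 3*5²) = -468 - (-3 + 3 + 3*25 - 3*25) = -468 - (-3 + 3 + 75 - 75) = -468 - 1*0 = -468 + 0 = -468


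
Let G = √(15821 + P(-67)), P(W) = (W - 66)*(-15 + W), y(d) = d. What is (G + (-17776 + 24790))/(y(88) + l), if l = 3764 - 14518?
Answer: -3507/5333 - √26727/10666 ≈ -0.67293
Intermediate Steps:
P(W) = (-66 + W)*(-15 + W)
G = √26727 (G = √(15821 + (990 + (-67)² - 81*(-67))) = √(15821 + (990 + 4489 + 5427)) = √(15821 + 10906) = √26727 ≈ 163.48)
l = -10754
(G + (-17776 + 24790))/(y(88) + l) = (√26727 + (-17776 + 24790))/(88 - 10754) = (√26727 + 7014)/(-10666) = (7014 + √26727)*(-1/10666) = -3507/5333 - √26727/10666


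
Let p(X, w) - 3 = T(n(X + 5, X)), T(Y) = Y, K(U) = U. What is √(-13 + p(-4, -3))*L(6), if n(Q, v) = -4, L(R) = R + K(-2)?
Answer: 4*I*√14 ≈ 14.967*I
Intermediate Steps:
L(R) = -2 + R (L(R) = R - 2 = -2 + R)
p(X, w) = -1 (p(X, w) = 3 - 4 = -1)
√(-13 + p(-4, -3))*L(6) = √(-13 - 1)*(-2 + 6) = √(-14)*4 = (I*√14)*4 = 4*I*√14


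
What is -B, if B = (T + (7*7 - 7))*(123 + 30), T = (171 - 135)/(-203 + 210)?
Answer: -50490/7 ≈ -7212.9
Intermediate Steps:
T = 36/7 ≈ 5.1429
B = 50490/7 (B = (36/7 + (7*7 - 7))*(123 + 30) = (36/7 + (49 - 7))*153 = (36/7 + 42)*153 = (330/7)*153 = 50490/7 ≈ 7212.9)
-B = -1*50490/7 = -50490/7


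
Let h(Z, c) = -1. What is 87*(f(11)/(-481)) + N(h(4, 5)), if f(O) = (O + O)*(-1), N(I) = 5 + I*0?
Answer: 4319/481 ≈ 8.9792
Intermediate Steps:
N(I) = 5 (N(I) = 5 + 0 = 5)
f(O) = -2*O (f(O) = (2*O)*(-1) = -2*O)
87*(f(11)/(-481)) + N(h(4, 5)) = 87*(-2*11/(-481)) + 5 = 87*(-22*(-1/481)) + 5 = 87*(22/481) + 5 = 1914/481 + 5 = 4319/481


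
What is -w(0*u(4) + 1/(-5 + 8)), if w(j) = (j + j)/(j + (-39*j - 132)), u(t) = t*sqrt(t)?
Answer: 1/217 ≈ 0.0046083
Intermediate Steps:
u(t) = t**(3/2)
w(j) = 2*j/(-132 - 38*j) (w(j) = (2*j)/(j + (-132 - 39*j)) = (2*j)/(-132 - 38*j) = 2*j/(-132 - 38*j))
-w(0*u(4) + 1/(-5 + 8)) = -(-1)*(0*4**(3/2) + 1/(-5 + 8))/(66 + 19*(0*4**(3/2) + 1/(-5 + 8))) = -(-1)*(0*8 + 1/3)/(66 + 19*(0*8 + 1/3)) = -(-1)*(0 + 1/3)/(66 + 19*(0 + 1/3)) = -(-1)/(3*(66 + 19*(1/3))) = -(-1)/(3*(66 + 19/3)) = -(-1)/(3*217/3) = -(-1)*3/(3*217) = -1*(-1/217) = 1/217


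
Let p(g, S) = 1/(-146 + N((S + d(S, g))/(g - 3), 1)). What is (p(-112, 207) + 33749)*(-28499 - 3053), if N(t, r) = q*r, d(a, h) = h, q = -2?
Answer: -39399384688/37 ≈ -1.0648e+9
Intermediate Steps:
N(t, r) = -2*r
p(g, S) = -1/148 (p(g, S) = 1/(-146 - 2*1) = 1/(-146 - 2) = 1/(-148) = -1/148)
(p(-112, 207) + 33749)*(-28499 - 3053) = (-1/148 + 33749)*(-28499 - 3053) = (4994851/148)*(-31552) = -39399384688/37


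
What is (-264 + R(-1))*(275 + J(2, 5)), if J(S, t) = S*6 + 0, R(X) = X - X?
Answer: -75768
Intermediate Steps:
R(X) = 0
J(S, t) = 6*S (J(S, t) = 6*S + 0 = 6*S)
(-264 + R(-1))*(275 + J(2, 5)) = (-264 + 0)*(275 + 6*2) = -264*(275 + 12) = -264*287 = -75768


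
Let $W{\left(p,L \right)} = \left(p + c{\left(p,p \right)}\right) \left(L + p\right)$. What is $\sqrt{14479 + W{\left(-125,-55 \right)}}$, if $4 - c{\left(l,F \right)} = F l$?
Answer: $\sqrt{2848759} \approx 1687.8$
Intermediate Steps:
$c{\left(l,F \right)} = 4 - F l$
$W{\left(p,L \right)} = \left(L + p\right) \left(4 + p - p^{2}\right)$ ($W{\left(p,L \right)} = \left(p - \left(-4 + p p\right)\right) \left(L + p\right) = \left(p - \left(-4 + p^{2}\right)\right) \left(L + p\right) = \left(4 + p - p^{2}\right) \left(L + p\right) = \left(L + p\right) \left(4 + p - p^{2}\right)$)
$\sqrt{14479 + W{\left(-125,-55 \right)}} = \sqrt{14479 - \left(-6875 - 15625 - 180 \left(-4 + \left(-125\right)^{2}\right)\right)} = \sqrt{14479 + \left(15625 + 6875 - - 55 \left(-4 + 15625\right) - - 125 \left(-4 + 15625\right)\right)} = \sqrt{14479 + \left(15625 + 6875 - \left(-55\right) 15621 - \left(-125\right) 15621\right)} = \sqrt{14479 + \left(15625 + 6875 + 859155 + 1952625\right)} = \sqrt{14479 + 2834280} = \sqrt{2848759}$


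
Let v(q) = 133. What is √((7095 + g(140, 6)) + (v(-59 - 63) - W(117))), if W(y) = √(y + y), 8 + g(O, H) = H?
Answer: √(7226 - 3*√26) ≈ 84.916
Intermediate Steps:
g(O, H) = -8 + H
W(y) = √2*√y (W(y) = √(2*y) = √2*√y)
√((7095 + g(140, 6)) + (v(-59 - 63) - W(117))) = √((7095 + (-8 + 6)) + (133 - √2*√117)) = √((7095 - 2) + (133 - √2*3*√13)) = √(7093 + (133 - 3*√26)) = √(7226 - 3*√26)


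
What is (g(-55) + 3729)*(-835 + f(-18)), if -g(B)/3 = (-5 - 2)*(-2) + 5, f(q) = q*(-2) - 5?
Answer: -2952288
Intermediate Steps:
f(q) = -5 - 2*q (f(q) = -2*q - 5 = -5 - 2*q)
g(B) = -57 (g(B) = -3*((-5 - 2)*(-2) + 5) = -3*(-7*(-2) + 5) = -3*(14 + 5) = -3*19 = -57)
(g(-55) + 3729)*(-835 + f(-18)) = (-57 + 3729)*(-835 + (-5 - 2*(-18))) = 3672*(-835 + (-5 + 36)) = 3672*(-835 + 31) = 3672*(-804) = -2952288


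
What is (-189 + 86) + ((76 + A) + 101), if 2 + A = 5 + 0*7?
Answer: 77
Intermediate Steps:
A = 3 (A = -2 + (5 + 0*7) = -2 + (5 + 0) = -2 + 5 = 3)
(-189 + 86) + ((76 + A) + 101) = (-189 + 86) + ((76 + 3) + 101) = -103 + (79 + 101) = -103 + 180 = 77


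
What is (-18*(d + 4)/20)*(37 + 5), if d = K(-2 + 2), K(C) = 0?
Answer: -756/5 ≈ -151.20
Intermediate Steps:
d = 0
(-18*(d + 4)/20)*(37 + 5) = (-18*(0 + 4)/20)*(37 + 5) = (-18*4*(1/20))*42 = (-3*24*(1/20))*42 = -72*1/20*42 = -18/5*42 = -756/5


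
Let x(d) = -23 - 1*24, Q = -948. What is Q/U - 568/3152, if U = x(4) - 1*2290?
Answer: 69195/306926 ≈ 0.22545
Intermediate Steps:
x(d) = -47 (x(d) = -23 - 24 = -47)
U = -2337 (U = -47 - 1*2290 = -47 - 2290 = -2337)
Q/U - 568/3152 = -948/(-2337) - 568/3152 = -948*(-1/2337) - 568*1/3152 = 316/779 - 71/394 = 69195/306926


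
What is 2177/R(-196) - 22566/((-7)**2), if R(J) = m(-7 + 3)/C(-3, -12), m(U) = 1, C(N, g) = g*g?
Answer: 15338346/49 ≈ 3.1303e+5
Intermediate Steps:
C(N, g) = g**2
R(J) = 1/144 (R(J) = 1/(-12)**2 = 1/144)
2177/R(-196) - 22566/((-7)**2) = 2177/(1/144) - 22566/((-7)**2) = 2177*144 - 22566/49 = 313488 - 22566*1/49 = 313488 - 22566/49 = 15338346/49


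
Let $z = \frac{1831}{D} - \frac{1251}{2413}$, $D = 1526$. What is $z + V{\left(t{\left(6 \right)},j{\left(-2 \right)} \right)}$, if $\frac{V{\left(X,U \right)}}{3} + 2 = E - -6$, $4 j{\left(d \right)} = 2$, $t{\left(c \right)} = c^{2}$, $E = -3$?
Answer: $\frac{13555891}{3682238} \approx 3.6814$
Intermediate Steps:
$j{\left(d \right)} = \frac{1}{2}$ ($j{\left(d \right)} = \frac{1}{4} \cdot 2 = \frac{1}{2}$)
$z = \frac{2509177}{3682238}$ ($z = \frac{1831}{1526} - \frac{1251}{2413} = \frac{2509177}{3682238} \approx 0.68143$)
$V{\left(X,U \right)} = 3$ ($V{\left(X,U \right)} = -6 + 3 \left(-3 - -6\right) = -6 + 3 \left(-3 + 6\right) = -6 + 3 \cdot 3 = -6 + 9 = 3$)
$z + V{\left(t{\left(6 \right)},j{\left(-2 \right)} \right)} = \frac{2509177}{3682238} + 3 = \frac{13555891}{3682238}$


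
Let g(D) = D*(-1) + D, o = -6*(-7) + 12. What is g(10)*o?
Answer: 0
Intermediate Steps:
o = 54 (o = 42 + 12 = 54)
g(D) = 0 (g(D) = -D + D = 0)
g(10)*o = 0*54 = 0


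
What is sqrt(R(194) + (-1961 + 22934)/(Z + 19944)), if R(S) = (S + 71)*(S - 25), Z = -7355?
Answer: sqrt(7097921646082)/12589 ≈ 211.63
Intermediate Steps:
R(S) = (-25 + S)*(71 + S) (R(S) = (71 + S)*(-25 + S) = (-25 + S)*(71 + S))
sqrt(R(194) + (-1961 + 22934)/(Z + 19944)) = sqrt((-1775 + 194**2 + 46*194) + (-1961 + 22934)/(-7355 + 19944)) = sqrt((-1775 + 37636 + 8924) + 20973/12589) = sqrt(44785 + 20973*(1/12589)) = sqrt(44785 + 20973/12589) = sqrt(563819338/12589) = sqrt(7097921646082)/12589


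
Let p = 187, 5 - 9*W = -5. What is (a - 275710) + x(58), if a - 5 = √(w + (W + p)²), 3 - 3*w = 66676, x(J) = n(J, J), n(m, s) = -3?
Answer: -275708 + √1066078/9 ≈ -2.7559e+5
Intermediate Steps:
W = 10/9 (W = 5/9 - ⅑*(-5) = 5/9 + 5/9 = 10/9 ≈ 1.1111)
x(J) = -3
w = -66673/3 (w = 1 - ⅓*66676 = 1 - 66676/3 = -66673/3 ≈ -22224.)
a = 5 + √1066078/9 (a = 5 + √(-66673/3 + (10/9 + 187)²) = 5 + √(-66673/3 + (1693/9)²) = 5 + √(-66673/3 + 2866249/81) = 5 + √(1066078/81) = 5 + √1066078/9 ≈ 119.72)
(a - 275710) + x(58) = ((5 + √1066078/9) - 275710) - 3 = (-275705 + √1066078/9) - 3 = -275708 + √1066078/9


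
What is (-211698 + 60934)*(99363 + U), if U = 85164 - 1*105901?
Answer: -11853970264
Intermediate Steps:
U = -20737 (U = 85164 - 105901 = -20737)
(-211698 + 60934)*(99363 + U) = (-211698 + 60934)*(99363 - 20737) = -150764*78626 = -11853970264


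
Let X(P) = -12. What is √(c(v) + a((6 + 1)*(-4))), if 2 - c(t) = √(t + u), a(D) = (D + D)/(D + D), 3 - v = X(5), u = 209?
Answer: √(3 - 4*√14) ≈ 3.4593*I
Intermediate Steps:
v = 15 (v = 3 - 1*(-12) = 3 + 12 = 15)
a(D) = 1 (a(D) = (2*D)/((2*D)) = (2*D)*(1/(2*D)) = 1)
c(t) = 2 - √(209 + t) (c(t) = 2 - √(t + 209) = 2 - √(209 + t))
√(c(v) + a((6 + 1)*(-4))) = √((2 - √(209 + 15)) + 1) = √((2 - √224) + 1) = √((2 - 4*√14) + 1) = √(3 - 4*√14)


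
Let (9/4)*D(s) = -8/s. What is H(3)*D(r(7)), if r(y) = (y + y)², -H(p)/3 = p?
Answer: 8/49 ≈ 0.16327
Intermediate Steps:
H(p) = -3*p
r(y) = 4*y² (r(y) = (2*y)² = 4*y²)
D(s) = -32/(9*s) (D(s) = 4*(-8/s)/9 = -32/(9*s))
H(3)*D(r(7)) = (-3*3)*(-32/(9*(4*7²))) = -(-32)/(4*49) = -(-32)/196 = -9*(-8/441) = 8/49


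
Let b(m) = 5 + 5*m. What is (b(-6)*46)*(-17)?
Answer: 19550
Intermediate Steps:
(b(-6)*46)*(-17) = ((5 + 5*(-6))*46)*(-17) = ((5 - 30)*46)*(-17) = -25*46*(-17) = -1150*(-17) = 19550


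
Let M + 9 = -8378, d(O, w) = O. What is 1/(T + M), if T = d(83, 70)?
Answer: -1/8304 ≈ -0.00012042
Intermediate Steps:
M = -8387 (M = -9 - 8378 = -8387)
T = 83
1/(T + M) = 1/(83 - 8387) = 1/(-8304) = -1/8304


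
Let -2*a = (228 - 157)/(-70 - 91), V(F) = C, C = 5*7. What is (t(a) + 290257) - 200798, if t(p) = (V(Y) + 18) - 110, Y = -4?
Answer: 89402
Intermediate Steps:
C = 35
V(F) = 35
a = 71/322 (a = -(228 - 157)/(2*(-70 - 91)) = -71/(2*(-161)) = -71*(-1)/(2*161) = -1/2*(-71/161) = 71/322 ≈ 0.22050)
t(p) = -57 (t(p) = (35 + 18) - 110 = 53 - 110 = -57)
(t(a) + 290257) - 200798 = (-57 + 290257) - 200798 = 290200 - 200798 = 89402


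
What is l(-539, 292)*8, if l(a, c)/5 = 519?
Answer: 20760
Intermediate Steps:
l(a, c) = 2595 (l(a, c) = 5*519 = 2595)
l(-539, 292)*8 = 2595*8 = 20760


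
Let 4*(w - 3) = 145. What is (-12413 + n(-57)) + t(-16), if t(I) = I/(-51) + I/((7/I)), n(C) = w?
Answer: -17617043/1428 ≈ -12337.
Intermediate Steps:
w = 157/4 (w = 3 + (¼)*145 = 3 + 145/4 = 157/4 ≈ 39.250)
n(C) = 157/4
t(I) = -I/51 + I²/7 (t(I) = I*(-1/51) + I*(I/7) = -I/51 + I²/7)
(-12413 + n(-57)) + t(-16) = (-12413 + 157/4) + (1/357)*(-16)*(-7 + 51*(-16)) = -49495/4 + (1/357)*(-16)*(-7 - 816) = -49495/4 + (1/357)*(-16)*(-823) = -49495/4 + 13168/357 = -17617043/1428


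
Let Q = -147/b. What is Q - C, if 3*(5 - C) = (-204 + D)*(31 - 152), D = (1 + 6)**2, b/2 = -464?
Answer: 17391161/2784 ≈ 6246.8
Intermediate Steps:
b = -928 (b = 2*(-464) = -928)
D = 49 (D = 7**2 = 49)
Q = 147/928 (Q = -147/(-928) = -147*(-1/928) = 147/928 ≈ 0.15841)
C = -18740/3 (C = 5 - (-204 + 49)*(31 - 152)/3 = 5 - (-155)*(-121)/3 = 5 - 1/3*18755 = 5 - 18755/3 = -18740/3 ≈ -6246.7)
Q - C = 147/928 - 1*(-18740/3) = 147/928 + 18740/3 = 17391161/2784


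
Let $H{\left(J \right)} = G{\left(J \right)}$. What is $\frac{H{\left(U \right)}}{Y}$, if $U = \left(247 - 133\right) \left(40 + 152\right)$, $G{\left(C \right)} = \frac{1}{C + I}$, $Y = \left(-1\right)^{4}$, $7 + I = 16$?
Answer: $\frac{1}{21897} \approx 4.5668 \cdot 10^{-5}$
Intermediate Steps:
$I = 9$ ($I = -7 + 16 = 9$)
$Y = 1$
$G{\left(C \right)} = \frac{1}{9 + C}$ ($G{\left(C \right)} = \frac{1}{C + 9} = \frac{1}{9 + C}$)
$U = 21888$ ($U = 114 \cdot 192 = 21888$)
$H{\left(J \right)} = \frac{1}{9 + J}$
$\frac{H{\left(U \right)}}{Y} = \frac{1}{\left(9 + 21888\right) 1} = \frac{1}{21897} \cdot 1 = \frac{1}{21897}$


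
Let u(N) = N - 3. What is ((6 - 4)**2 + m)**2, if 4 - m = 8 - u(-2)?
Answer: 25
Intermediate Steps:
u(N) = -3 + N
m = -9 (m = 4 - (8 - (-3 - 2)) = 4 - (8 - 1*(-5)) = 4 - (8 + 5) = 4 - 1*13 = 4 - 13 = -9)
((6 - 4)**2 + m)**2 = ((6 - 4)**2 - 9)**2 = (2**2 - 9)**2 = (4 - 9)**2 = (-5)**2 = 25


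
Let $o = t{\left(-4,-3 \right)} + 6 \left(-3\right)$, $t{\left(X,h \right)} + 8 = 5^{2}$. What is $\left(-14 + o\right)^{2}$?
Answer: $225$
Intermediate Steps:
$t{\left(X,h \right)} = 17$ ($t{\left(X,h \right)} = -8 + 5^{2} = -8 + 25 = 17$)
$o = -1$ ($o = 17 + 6 \left(-3\right) = 17 - 18 = -1$)
$\left(-14 + o\right)^{2} = \left(-14 - 1\right)^{2} = \left(-15\right)^{2} = 225$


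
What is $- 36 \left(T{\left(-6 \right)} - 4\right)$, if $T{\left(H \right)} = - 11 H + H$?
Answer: $-2016$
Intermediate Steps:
$T{\left(H \right)} = - 10 H$
$- 36 \left(T{\left(-6 \right)} - 4\right) = - 36 \left(\left(-10\right) \left(-6\right) - 4\right) = - 36 \left(60 - 4\right) = \left(-36\right) 56 = -2016$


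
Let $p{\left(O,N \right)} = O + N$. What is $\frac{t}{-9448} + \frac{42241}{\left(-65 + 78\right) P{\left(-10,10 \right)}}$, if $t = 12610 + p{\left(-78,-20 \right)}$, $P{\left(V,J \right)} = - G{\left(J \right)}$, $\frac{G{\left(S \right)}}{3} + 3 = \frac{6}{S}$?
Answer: $\frac{248701153}{552708} \approx 449.97$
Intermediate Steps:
$G{\left(S \right)} = -9 + \frac{18}{S}$ ($G{\left(S \right)} = -9 + 3 \frac{6}{S} = -9 + \frac{18}{S}$)
$p{\left(O,N \right)} = N + O$
$P{\left(V,J \right)} = 9 - \frac{18}{J}$ ($P{\left(V,J \right)} = - (-9 + \frac{18}{J}) = 9 - \frac{18}{J}$)
$t = 12512$ ($t = 12610 - 98 = 12512$)
$\frac{t}{-9448} + \frac{42241}{\left(-65 + 78\right) P{\left(-10,10 \right)}} = \frac{12512}{-9448} + \frac{42241}{\left(-65 + 78\right) \left(9 - \frac{18}{10}\right)} = 12512 \left(- \frac{1}{9448}\right) + \frac{42241}{13 \left(9 - \frac{9}{5}\right)} = - \frac{1564}{1181} + \frac{42241}{13 \left(9 - \frac{9}{5}\right)} = - \frac{1564}{1181} + \frac{42241}{13 \cdot \frac{36}{5}} = - \frac{1564}{1181} + \frac{42241}{\frac{468}{5}} = - \frac{1564}{1181} + 42241 \cdot \frac{5}{468} = - \frac{1564}{1181} + \frac{211205}{468} = \frac{248701153}{552708}$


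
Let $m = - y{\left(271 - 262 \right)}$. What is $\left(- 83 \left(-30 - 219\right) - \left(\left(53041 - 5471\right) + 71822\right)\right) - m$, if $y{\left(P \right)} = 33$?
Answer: $-98692$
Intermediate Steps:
$m = -33$ ($m = \left(-1\right) 33 = -33$)
$\left(- 83 \left(-30 - 219\right) - \left(\left(53041 - 5471\right) + 71822\right)\right) - m = \left(- 83 \left(-30 - 219\right) - \left(\left(53041 - 5471\right) + 71822\right)\right) - -33 = \left(\left(-83\right) \left(-249\right) - \left(47570 + 71822\right)\right) + 33 = \left(20667 - 119392\right) + 33 = -98725 + 33 = -98692$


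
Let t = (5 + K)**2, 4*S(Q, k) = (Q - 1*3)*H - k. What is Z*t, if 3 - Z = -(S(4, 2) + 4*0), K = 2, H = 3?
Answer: 637/4 ≈ 159.25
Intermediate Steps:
S(Q, k) = -9/4 - k/4 + 3*Q/4 (S(Q, k) = ((Q - 1*3)*3 - k)/4 = ((Q - 3)*3 - k)/4 = ((-3 + Q)*3 - k)/4 = ((-9 + 3*Q) - k)/4 = (-9 - k + 3*Q)/4 = -9/4 - k/4 + 3*Q/4)
t = 49 (t = (5 + 2)**2 = 7**2 = 49)
Z = 13/4 (Z = 3 - (-1)*((-9/4 - 1/4*2 + (3/4)*4) + 4*0) = 3 - (-1)*((-9/4 - 1/2 + 3) + 0) = 3 - (-1)*(1/4 + 0) = 3 - (-1)/4 = 3 - 1*(-1/4) = 3 + 1/4 = 13/4 ≈ 3.2500)
Z*t = (13/4)*49 = 637/4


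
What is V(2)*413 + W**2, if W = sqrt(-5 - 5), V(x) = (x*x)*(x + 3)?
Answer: 8250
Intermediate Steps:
V(x) = x**2*(3 + x)
W = I*sqrt(10) (W = sqrt(-10) = I*sqrt(10) ≈ 3.1623*I)
V(2)*413 + W**2 = (2**2*(3 + 2))*413 + (I*sqrt(10))**2 = (4*5)*413 - 10 = 20*413 - 10 = 8260 - 10 = 8250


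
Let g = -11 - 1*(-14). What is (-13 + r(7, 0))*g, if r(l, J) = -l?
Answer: -60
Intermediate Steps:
g = 3 (g = -11 + 14 = 3)
(-13 + r(7, 0))*g = (-13 - 1*7)*3 = (-13 - 7)*3 = -20*3 = -60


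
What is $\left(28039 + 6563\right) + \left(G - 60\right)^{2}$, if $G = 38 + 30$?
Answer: $34666$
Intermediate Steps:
$G = 68$
$\left(28039 + 6563\right) + \left(G - 60\right)^{2} = \left(28039 + 6563\right) + \left(68 - 60\right)^{2} = 34602 + 8^{2} = 34602 + 64 = 34666$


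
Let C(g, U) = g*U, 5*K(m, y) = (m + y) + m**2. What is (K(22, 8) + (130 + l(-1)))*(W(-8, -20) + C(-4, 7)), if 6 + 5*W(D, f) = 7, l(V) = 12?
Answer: -170136/25 ≈ -6805.4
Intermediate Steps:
K(m, y) = m/5 + y/5 + m**2/5 (K(m, y) = ((m + y) + m**2)/5 = (m + y + m**2)/5 = m/5 + y/5 + m**2/5)
W(D, f) = 1/5 (W(D, f) = -6/5 + (1/5)*7 = -6/5 + 7/5 = 1/5)
C(g, U) = U*g
(K(22, 8) + (130 + l(-1)))*(W(-8, -20) + C(-4, 7)) = (((1/5)*22 + (1/5)*8 + (1/5)*22**2) + (130 + 12))*(1/5 + 7*(-4)) = ((22/5 + 8/5 + (1/5)*484) + 142)*(1/5 - 28) = ((22/5 + 8/5 + 484/5) + 142)*(-139/5) = (514/5 + 142)*(-139/5) = (1224/5)*(-139/5) = -170136/25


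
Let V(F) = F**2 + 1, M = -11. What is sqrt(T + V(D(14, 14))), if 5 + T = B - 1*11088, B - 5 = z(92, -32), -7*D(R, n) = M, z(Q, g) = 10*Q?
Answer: I*sqrt(498062)/7 ≈ 100.82*I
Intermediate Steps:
D(R, n) = 11/7 (D(R, n) = -1/7*(-11) = 11/7)
B = 925 (B = 5 + 10*92 = 5 + 920 = 925)
T = -10168 (T = -5 + (925 - 1*11088) = -5 + (925 - 11088) = -5 - 10163 = -10168)
V(F) = 1 + F**2
sqrt(T + V(D(14, 14))) = sqrt(-10168 + (1 + (11/7)**2)) = sqrt(-10168 + (1 + 121/49)) = sqrt(-10168 + 170/49) = sqrt(-498062/49) = I*sqrt(498062)/7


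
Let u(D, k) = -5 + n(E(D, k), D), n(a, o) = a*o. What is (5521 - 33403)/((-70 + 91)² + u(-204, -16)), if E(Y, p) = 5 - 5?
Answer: -13941/218 ≈ -63.950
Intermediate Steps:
E(Y, p) = 0
u(D, k) = -5 (u(D, k) = -5 + 0*D = -5 + 0 = -5)
(5521 - 33403)/((-70 + 91)² + u(-204, -16)) = (5521 - 33403)/((-70 + 91)² - 5) = -27882/(21² - 5) = -27882/(441 - 5) = -27882/436 = -27882*1/436 = -13941/218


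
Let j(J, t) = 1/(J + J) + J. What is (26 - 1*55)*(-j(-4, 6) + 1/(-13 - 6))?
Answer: -17951/152 ≈ -118.10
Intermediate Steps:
j(J, t) = J + 1/(2*J) (j(J, t) = 1/(2*J) + J = J + 1/(2*J))
(26 - 1*55)*(-j(-4, 6) + 1/(-13 - 6)) = (26 - 1*55)*(-(-4 + (1/2)/(-4)) + 1/(-13 - 6)) = (26 - 55)*(-(-4 + (1/2)*(-1/4)) + 1/(-19)) = -29*(-(-4 - 1/8) - 1/19) = -29*(-1*(-33/8) - 1/19) = -29*(33/8 - 1/19) = -29*619/152 = -17951/152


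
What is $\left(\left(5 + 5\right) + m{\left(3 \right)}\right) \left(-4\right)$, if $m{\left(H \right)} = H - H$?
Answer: $-40$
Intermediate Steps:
$m{\left(H \right)} = 0$
$\left(\left(5 + 5\right) + m{\left(3 \right)}\right) \left(-4\right) = \left(\left(5 + 5\right) + 0\right) \left(-4\right) = \left(10 + 0\right) \left(-4\right) = 10 \left(-4\right) = -40$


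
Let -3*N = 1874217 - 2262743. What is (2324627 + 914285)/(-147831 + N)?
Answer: -9716736/54967 ≈ -176.77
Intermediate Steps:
N = 388526/3 (N = -(1874217 - 2262743)/3 = -⅓*(-388526) = 388526/3 ≈ 1.2951e+5)
(2324627 + 914285)/(-147831 + N) = (2324627 + 914285)/(-147831 + 388526/3) = 3238912/(-54967/3) = 3238912*(-3/54967) = -9716736/54967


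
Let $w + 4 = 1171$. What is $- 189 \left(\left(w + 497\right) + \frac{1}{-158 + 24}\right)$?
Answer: $- \frac{42142275}{134} \approx -3.1449 \cdot 10^{5}$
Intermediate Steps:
$w = 1167$ ($w = -4 + 1171 = 1167$)
$- 189 \left(\left(w + 497\right) + \frac{1}{-158 + 24}\right) = - 189 \left(\left(1167 + 497\right) + \frac{1}{-158 + 24}\right) = - 189 \left(1664 + \frac{1}{-134}\right) = - 189 \left(1664 - \frac{1}{134}\right) = \left(-189\right) \frac{222975}{134} = - \frac{42142275}{134}$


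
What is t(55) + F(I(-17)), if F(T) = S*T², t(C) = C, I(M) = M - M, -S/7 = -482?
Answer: 55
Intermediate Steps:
S = 3374 (S = -7*(-482) = 3374)
I(M) = 0
F(T) = 3374*T²
t(55) + F(I(-17)) = 55 + 3374*0² = 55 + 3374*0 = 55 + 0 = 55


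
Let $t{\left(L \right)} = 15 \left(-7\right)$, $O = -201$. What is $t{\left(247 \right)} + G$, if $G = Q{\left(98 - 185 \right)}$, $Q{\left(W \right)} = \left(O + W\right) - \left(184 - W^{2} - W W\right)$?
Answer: $14561$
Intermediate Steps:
$t{\left(L \right)} = -105$
$Q{\left(W \right)} = -385 + W + 2 W^{2}$ ($Q{\left(W \right)} = \left(-201 + W\right) - \left(184 - W^{2} - W W\right) = \left(-201 + W\right) + \left(\left(W^{2} + W^{2}\right) - 184\right) = \left(-201 + W\right) + \left(2 W^{2} - 184\right) = \left(-201 + W\right) + \left(-184 + 2 W^{2}\right) = -385 + W + 2 W^{2}$)
$G = 14666$ ($G = -385 + \left(98 - 185\right) + 2 \left(98 - 185\right)^{2} = -385 - 87 + 2 \left(-87\right)^{2} = -385 - 87 + 2 \cdot 7569 = -385 - 87 + 15138 = 14666$)
$t{\left(247 \right)} + G = -105 + 14666 = 14561$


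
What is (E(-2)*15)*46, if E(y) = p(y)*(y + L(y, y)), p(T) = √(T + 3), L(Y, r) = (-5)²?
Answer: 15870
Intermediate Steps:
L(Y, r) = 25
p(T) = √(3 + T)
E(y) = √(3 + y)*(25 + y) (E(y) = √(3 + y)*(y + 25) = √(3 + y)*(25 + y))
(E(-2)*15)*46 = ((√(3 - 2)*(25 - 2))*15)*46 = ((√1*23)*15)*46 = ((1*23)*15)*46 = (23*15)*46 = 345*46 = 15870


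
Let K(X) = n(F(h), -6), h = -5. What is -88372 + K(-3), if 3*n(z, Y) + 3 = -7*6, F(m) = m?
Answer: -88387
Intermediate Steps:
n(z, Y) = -15 (n(z, Y) = -1 + (-7*6)/3 = -1 + (⅓)*(-42) = -1 - 14 = -15)
K(X) = -15
-88372 + K(-3) = -88372 - 15 = -88387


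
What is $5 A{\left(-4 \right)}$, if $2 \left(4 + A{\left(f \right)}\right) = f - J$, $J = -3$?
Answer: $- \frac{45}{2} \approx -22.5$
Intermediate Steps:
$A{\left(f \right)} = - \frac{5}{2} + \frac{f}{2}$ ($A{\left(f \right)} = -4 + \frac{f - -3}{2} = -4 + \frac{f + 3}{2} = -4 + \frac{3 + f}{2} = -4 + \left(\frac{3}{2} + \frac{f}{2}\right) = - \frac{5}{2} + \frac{f}{2}$)
$5 A{\left(-4 \right)} = 5 \left(- \frac{5}{2} + \frac{1}{2} \left(-4\right)\right) = 5 \left(- \frac{5}{2} - 2\right) = 5 \left(- \frac{9}{2}\right) = - \frac{45}{2}$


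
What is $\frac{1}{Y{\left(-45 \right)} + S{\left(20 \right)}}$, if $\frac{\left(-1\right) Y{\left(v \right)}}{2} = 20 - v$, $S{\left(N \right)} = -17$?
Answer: $- \frac{1}{147} \approx -0.0068027$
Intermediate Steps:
$Y{\left(v \right)} = -40 + 2 v$ ($Y{\left(v \right)} = - 2 \left(20 - v\right) = -40 + 2 v$)
$\frac{1}{Y{\left(-45 \right)} + S{\left(20 \right)}} = \frac{1}{\left(-40 + 2 \left(-45\right)\right) - 17} = \frac{1}{\left(-40 - 90\right) - 17} = \frac{1}{-130 - 17} = \frac{1}{-147} = - \frac{1}{147}$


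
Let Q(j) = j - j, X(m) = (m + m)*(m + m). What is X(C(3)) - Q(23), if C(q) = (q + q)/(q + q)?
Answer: 4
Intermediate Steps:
C(q) = 1 (C(q) = (2*q)/((2*q)) = (2*q)*(1/(2*q)) = 1)
X(m) = 4*m**2 (X(m) = (2*m)*(2*m) = 4*m**2)
Q(j) = 0
X(C(3)) - Q(23) = 4*1**2 - 1*0 = 4*1 + 0 = 4 + 0 = 4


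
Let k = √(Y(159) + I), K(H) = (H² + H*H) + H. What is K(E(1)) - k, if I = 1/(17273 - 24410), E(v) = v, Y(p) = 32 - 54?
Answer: 3 - I*√124512895/2379 ≈ 3.0 - 4.6904*I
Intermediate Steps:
Y(p) = -22
I = -1/7137 (I = 1/(-7137) = -1/7137 ≈ -0.00014011)
K(H) = H + 2*H² (K(H) = (H² + H²) + H = 2*H² + H = H + 2*H²)
k = I*√124512895/2379 (k = √(-22 - 1/7137) = √(-157015/7137) = I*√124512895/2379 ≈ 4.6904*I)
K(E(1)) - k = 1*(1 + 2*1) - I*√124512895/2379 = 1*(1 + 2) - I*√124512895/2379 = 1*3 - I*√124512895/2379 = 3 - I*√124512895/2379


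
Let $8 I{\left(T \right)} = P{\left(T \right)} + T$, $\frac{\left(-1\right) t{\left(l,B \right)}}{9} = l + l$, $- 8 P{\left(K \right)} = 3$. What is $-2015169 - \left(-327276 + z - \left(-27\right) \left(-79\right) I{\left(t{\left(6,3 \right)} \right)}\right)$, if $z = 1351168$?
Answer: $- \frac{196349215}{64} \approx -3.068 \cdot 10^{6}$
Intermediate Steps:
$P{\left(K \right)} = - \frac{3}{8}$ ($P{\left(K \right)} = \left(- \frac{1}{8}\right) 3 = - \frac{3}{8}$)
$t{\left(l,B \right)} = - 18 l$ ($t{\left(l,B \right)} = - 9 \left(l + l\right) = - 9 \cdot 2 l = - 18 l$)
$I{\left(T \right)} = - \frac{3}{64} + \frac{T}{8}$ ($I{\left(T \right)} = \frac{- \frac{3}{8} + T}{8} = - \frac{3}{64} + \frac{T}{8}$)
$-2015169 - \left(-327276 + z - \left(-27\right) \left(-79\right) I{\left(t{\left(6,3 \right)} \right)}\right) = -2015169 - \left(1023892 - \left(-27\right) \left(-79\right) \left(- \frac{3}{64} + \frac{\left(-18\right) 6}{8}\right)\right) = -2015169 - \left(1023892 - 2133 \left(- \frac{3}{64} + \frac{1}{8} \left(-108\right)\right)\right) = -2015169 - \left(1023892 - 2133 \left(- \frac{3}{64} - \frac{27}{2}\right)\right) = -2015169 + \left(\left(2133 \left(- \frac{867}{64}\right) + 327276\right) - 1351168\right) = -2015169 + \left(\left(- \frac{1849311}{64} + 327276\right) - 1351168\right) = -2015169 + \left(\frac{19096353}{64} - 1351168\right) = -2015169 - \frac{67378399}{64} = - \frac{196349215}{64}$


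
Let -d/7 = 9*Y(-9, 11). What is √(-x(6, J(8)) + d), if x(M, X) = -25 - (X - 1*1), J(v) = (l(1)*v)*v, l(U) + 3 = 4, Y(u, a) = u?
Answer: √655 ≈ 25.593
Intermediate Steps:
l(U) = 1 (l(U) = -3 + 4 = 1)
J(v) = v² (J(v) = (1*v)*v = v*v = v²)
x(M, X) = -24 - X (x(M, X) = -25 - (X - 1) = -25 - (-1 + X) = -25 + (1 - X) = -24 - X)
d = 567 (d = -63*(-9) = -7*(-81) = 567)
√(-x(6, J(8)) + d) = √(-(-24 - 1*8²) + 567) = √(-(-24 - 1*64) + 567) = √(-(-24 - 64) + 567) = √(-1*(-88) + 567) = √(88 + 567) = √655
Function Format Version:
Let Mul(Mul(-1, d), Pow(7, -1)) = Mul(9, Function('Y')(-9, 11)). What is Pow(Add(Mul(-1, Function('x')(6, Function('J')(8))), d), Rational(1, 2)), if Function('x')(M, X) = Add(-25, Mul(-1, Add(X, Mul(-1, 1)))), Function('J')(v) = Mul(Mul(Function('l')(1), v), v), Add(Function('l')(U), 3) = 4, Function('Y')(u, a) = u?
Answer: Pow(655, Rational(1, 2)) ≈ 25.593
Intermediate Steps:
Function('l')(U) = 1 (Function('l')(U) = Add(-3, 4) = 1)
Function('J')(v) = Pow(v, 2) (Function('J')(v) = Mul(Mul(1, v), v) = Mul(v, v) = Pow(v, 2))
Function('x')(M, X) = Add(-24, Mul(-1, X)) (Function('x')(M, X) = Add(-25, Mul(-1, Add(X, -1))) = Add(-25, Mul(-1, Add(-1, X))) = Add(-25, Add(1, Mul(-1, X))) = Add(-24, Mul(-1, X)))
d = 567 (d = Mul(-7, Mul(9, -9)) = Mul(-7, -81) = 567)
Pow(Add(Mul(-1, Function('x')(6, Function('J')(8))), d), Rational(1, 2)) = Pow(Add(Mul(-1, Add(-24, Mul(-1, Pow(8, 2)))), 567), Rational(1, 2)) = Pow(Add(Mul(-1, Add(-24, Mul(-1, 64))), 567), Rational(1, 2)) = Pow(Add(Mul(-1, Add(-24, -64)), 567), Rational(1, 2)) = Pow(Add(Mul(-1, -88), 567), Rational(1, 2)) = Pow(Add(88, 567), Rational(1, 2)) = Pow(655, Rational(1, 2))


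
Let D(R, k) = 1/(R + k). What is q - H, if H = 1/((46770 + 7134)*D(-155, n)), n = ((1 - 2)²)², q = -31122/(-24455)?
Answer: 840683179/659111160 ≈ 1.2755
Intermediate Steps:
q = 31122/24455 (q = -31122*(-1/24455) = 31122/24455 ≈ 1.2726)
n = 1 (n = ((-1)²)² = 1² = 1)
H = -77/26952 (H = 1/((46770 + 7134)*(1/(-155 + 1))) = 1/(53904*(1/(-154))) = 1/(53904*(-1/154)) = (1/53904)*(-154) = -77/26952 ≈ -0.0028569)
q - H = 31122/24455 - 1*(-77/26952) = 31122/24455 + 77/26952 = 840683179/659111160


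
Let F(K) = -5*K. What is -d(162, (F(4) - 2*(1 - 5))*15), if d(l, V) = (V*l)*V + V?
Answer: -5248620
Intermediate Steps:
d(l, V) = V + l*V**2 (d(l, V) = l*V**2 + V = V + l*V**2)
-d(162, (F(4) - 2*(1 - 5))*15) = -(-5*4 - 2*(1 - 5))*15*(1 + ((-5*4 - 2*(1 - 5))*15)*162) = -(-20 - 2*(-4))*15*(1 + ((-20 - 2*(-4))*15)*162) = -(-20 + 8)*15*(1 + ((-20 + 8)*15)*162) = -(-12*15)*(1 - 12*15*162) = -(-180)*(1 - 180*162) = -(-180)*(1 - 29160) = -(-180)*(-29159) = -1*5248620 = -5248620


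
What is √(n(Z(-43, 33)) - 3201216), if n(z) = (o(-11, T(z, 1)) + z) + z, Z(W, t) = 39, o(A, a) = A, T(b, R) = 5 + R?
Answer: I*√3201149 ≈ 1789.2*I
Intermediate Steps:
n(z) = -11 + 2*z (n(z) = (-11 + z) + z = -11 + 2*z)
√(n(Z(-43, 33)) - 3201216) = √((-11 + 2*39) - 3201216) = √((-11 + 78) - 3201216) = √(67 - 3201216) = √(-3201149) = I*√3201149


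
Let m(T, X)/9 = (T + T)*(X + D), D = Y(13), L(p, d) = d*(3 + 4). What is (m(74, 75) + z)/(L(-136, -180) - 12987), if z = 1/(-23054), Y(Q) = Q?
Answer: -2702297663/328450338 ≈ -8.2274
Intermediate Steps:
z = -1/23054 ≈ -4.3376e-5
L(p, d) = 7*d (L(p, d) = d*7 = 7*d)
D = 13
m(T, X) = 18*T*(13 + X) (m(T, X) = 9*((T + T)*(X + 13)) = 9*((2*T)*(13 + X)) = 9*(2*T*(13 + X)) = 18*T*(13 + X))
(m(74, 75) + z)/(L(-136, -180) - 12987) = (18*74*(13 + 75) - 1/23054)/(7*(-180) - 12987) = (18*74*88 - 1/23054)/(-1260 - 12987) = (117216 - 1/23054)/(-14247) = (2702297663/23054)*(-1/14247) = -2702297663/328450338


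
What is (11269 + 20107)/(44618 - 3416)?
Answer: 15688/20601 ≈ 0.76152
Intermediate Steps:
(11269 + 20107)/(44618 - 3416) = 31376/41202 = 31376*(1/41202) = 15688/20601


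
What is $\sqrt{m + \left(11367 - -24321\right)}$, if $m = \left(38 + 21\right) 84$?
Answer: $6 \sqrt{1129} \approx 201.6$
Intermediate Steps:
$m = 4956$ ($m = 59 \cdot 84 = 4956$)
$\sqrt{m + \left(11367 - -24321\right)} = \sqrt{4956 + \left(11367 - -24321\right)} = \sqrt{4956 + \left(11367 + 24321\right)} = \sqrt{4956 + 35688} = \sqrt{40644} = 6 \sqrt{1129}$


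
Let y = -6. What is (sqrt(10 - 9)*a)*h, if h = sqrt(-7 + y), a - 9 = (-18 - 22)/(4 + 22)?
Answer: 97*I*sqrt(13)/13 ≈ 26.903*I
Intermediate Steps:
a = 97/13 (a = 9 + (-18 - 22)/(4 + 22) = 9 - 40/26 = 9 - 40*1/26 = 9 - 20/13 = 97/13 ≈ 7.4615)
h = I*sqrt(13) (h = sqrt(-7 - 6) = sqrt(-13) = I*sqrt(13) ≈ 3.6056*I)
(sqrt(10 - 9)*a)*h = (sqrt(10 - 9)*(97/13))*(I*sqrt(13)) = (sqrt(1)*(97/13))*(I*sqrt(13)) = (1*(97/13))*(I*sqrt(13)) = 97*(I*sqrt(13))/13 = 97*I*sqrt(13)/13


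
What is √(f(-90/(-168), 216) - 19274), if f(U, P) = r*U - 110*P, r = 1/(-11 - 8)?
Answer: I*√3044915699/266 ≈ 207.45*I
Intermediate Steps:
r = -1/19 (r = 1/(-19) = -1/19 ≈ -0.052632)
f(U, P) = -110*P - U/19 (f(U, P) = -U/19 - 110*P = -110*P - U/19)
√(f(-90/(-168), 216) - 19274) = √((-110*216 - (-90)/(19*(-168))) - 19274) = √((-23760 - (-90)*(-1)/(19*168)) - 19274) = √((-23760 - 1/19*15/28) - 19274) = √((-23760 - 15/532) - 19274) = √(-12640335/532 - 19274) = √(-22894103/532) = I*√3044915699/266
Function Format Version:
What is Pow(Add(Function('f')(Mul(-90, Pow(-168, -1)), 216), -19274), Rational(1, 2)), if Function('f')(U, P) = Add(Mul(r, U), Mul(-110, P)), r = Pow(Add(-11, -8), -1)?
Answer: Mul(Rational(1, 266), I, Pow(3044915699, Rational(1, 2))) ≈ Mul(207.45, I)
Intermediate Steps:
r = Rational(-1, 19) (r = Pow(-19, -1) = Rational(-1, 19) ≈ -0.052632)
Function('f')(U, P) = Add(Mul(-110, P), Mul(Rational(-1, 19), U)) (Function('f')(U, P) = Add(Mul(Rational(-1, 19), U), Mul(-110, P)) = Add(Mul(-110, P), Mul(Rational(-1, 19), U)))
Pow(Add(Function('f')(Mul(-90, Pow(-168, -1)), 216), -19274), Rational(1, 2)) = Pow(Add(Add(Mul(-110, 216), Mul(Rational(-1, 19), Mul(-90, Pow(-168, -1)))), -19274), Rational(1, 2)) = Pow(Add(Add(-23760, Mul(Rational(-1, 19), Mul(-90, Rational(-1, 168)))), -19274), Rational(1, 2)) = Pow(Add(Add(-23760, Mul(Rational(-1, 19), Rational(15, 28))), -19274), Rational(1, 2)) = Pow(Add(Add(-23760, Rational(-15, 532)), -19274), Rational(1, 2)) = Pow(Add(Rational(-12640335, 532), -19274), Rational(1, 2)) = Pow(Rational(-22894103, 532), Rational(1, 2)) = Mul(Rational(1, 266), I, Pow(3044915699, Rational(1, 2)))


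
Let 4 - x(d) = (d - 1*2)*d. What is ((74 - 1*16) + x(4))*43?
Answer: 2322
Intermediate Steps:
x(d) = 4 - d*(-2 + d) (x(d) = 4 - (d - 1*2)*d = 4 - (d - 2)*d = 4 - (-2 + d)*d = 4 - d*(-2 + d))
((74 - 1*16) + x(4))*43 = ((74 - 1*16) + (4 - 1*4**2 + 2*4))*43 = ((74 - 16) + (4 - 1*16 + 8))*43 = (58 + (4 - 16 + 8))*43 = (58 - 4)*43 = 54*43 = 2322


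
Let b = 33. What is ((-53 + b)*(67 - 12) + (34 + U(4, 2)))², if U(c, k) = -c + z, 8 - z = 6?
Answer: 1140624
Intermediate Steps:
z = 2 (z = 8 - 1*6 = 8 - 6 = 2)
U(c, k) = 2 - c (U(c, k) = -c + 2 = 2 - c)
((-53 + b)*(67 - 12) + (34 + U(4, 2)))² = ((-53 + 33)*(67 - 12) + (34 + (2 - 1*4)))² = (-20*55 + (34 + (2 - 4)))² = (-1100 + (34 - 2))² = (-1100 + 32)² = (-1068)² = 1140624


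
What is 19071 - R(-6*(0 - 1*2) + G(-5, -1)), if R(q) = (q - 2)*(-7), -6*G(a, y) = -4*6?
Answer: 19169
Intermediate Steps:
G(a, y) = 4 (G(a, y) = -(-2)*6/3 = -1/6*(-24) = 4)
R(q) = 14 - 7*q (R(q) = (-2 + q)*(-7) = 14 - 7*q)
19071 - R(-6*(0 - 1*2) + G(-5, -1)) = 19071 - (14 - 7*(-6*(0 - 1*2) + 4)) = 19071 - (14 - 7*(-6*(0 - 2) + 4)) = 19071 - (14 - 7*(-6*(-2) + 4)) = 19071 - (14 - 7*(12 + 4)) = 19071 - (14 - 7*16) = 19071 - (14 - 112) = 19071 - 1*(-98) = 19071 + 98 = 19169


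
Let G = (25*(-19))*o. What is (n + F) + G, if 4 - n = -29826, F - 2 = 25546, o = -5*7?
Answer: 72003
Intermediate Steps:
o = -35
F = 25548 (F = 2 + 25546 = 25548)
G = 16625 (G = (25*(-19))*(-35) = -475*(-35) = 16625)
n = 29830 (n = 4 - 1*(-29826) = 4 + 29826 = 29830)
(n + F) + G = (29830 + 25548) + 16625 = 55378 + 16625 = 72003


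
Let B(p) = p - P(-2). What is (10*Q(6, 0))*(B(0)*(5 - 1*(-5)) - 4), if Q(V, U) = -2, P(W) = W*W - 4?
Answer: 80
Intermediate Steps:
P(W) = -4 + W² (P(W) = W² - 4 = -4 + W²)
B(p) = p (B(p) = p - (-4 + (-2)²) = p - (-4 + 4) = p - 1*0 = p + 0 = p)
(10*Q(6, 0))*(B(0)*(5 - 1*(-5)) - 4) = (10*(-2))*(0*(5 - 1*(-5)) - 4) = -20*(0*(5 + 5) - 4) = -20*(0*10 - 4) = -20*(0 - 4) = -20*(-4) = 80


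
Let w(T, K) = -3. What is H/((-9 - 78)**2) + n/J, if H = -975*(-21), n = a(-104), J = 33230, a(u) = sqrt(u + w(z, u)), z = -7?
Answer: 2275/841 + I*sqrt(107)/33230 ≈ 2.7051 + 0.00031129*I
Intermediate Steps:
a(u) = sqrt(-3 + u) (a(u) = sqrt(u - 3) = sqrt(-3 + u))
n = I*sqrt(107) (n = sqrt(-3 - 104) = sqrt(-107) = I*sqrt(107) ≈ 10.344*I)
H = 20475
H/((-9 - 78)**2) + n/J = 20475/((-9 - 78)**2) + (I*sqrt(107))/33230 = 20475/((-87)**2) + (I*sqrt(107))*(1/33230) = 20475/7569 + I*sqrt(107)/33230 = 20475*(1/7569) + I*sqrt(107)/33230 = 2275/841 + I*sqrt(107)/33230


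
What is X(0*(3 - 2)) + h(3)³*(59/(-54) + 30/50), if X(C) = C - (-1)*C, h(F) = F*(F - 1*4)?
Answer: 133/10 ≈ 13.300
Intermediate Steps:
h(F) = F*(-4 + F) (h(F) = F*(F - 4) = F*(-4 + F))
X(C) = 2*C (X(C) = C + C = 2*C)
X(0*(3 - 2)) + h(3)³*(59/(-54) + 30/50) = 2*(0*(3 - 2)) + (3*(-4 + 3))³*(59/(-54) + 30/50) = 2*(0*1) + (3*(-1))³*(59*(-1/54) + 30*(1/50)) = 2*0 + (-3)³*(-59/54 + ⅗) = 0 - 27*(-133/270) = 0 + 133/10 = 133/10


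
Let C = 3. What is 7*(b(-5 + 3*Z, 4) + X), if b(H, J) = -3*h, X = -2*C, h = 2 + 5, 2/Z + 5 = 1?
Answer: -189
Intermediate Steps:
Z = -½ (Z = 2/(-5 + 1) = 2/(-4) = 2*(-¼) = -½ ≈ -0.50000)
h = 7
X = -6 (X = -2*3 = -6)
b(H, J) = -21 (b(H, J) = -3*7 = -21)
7*(b(-5 + 3*Z, 4) + X) = 7*(-21 - 6) = 7*(-27) = -189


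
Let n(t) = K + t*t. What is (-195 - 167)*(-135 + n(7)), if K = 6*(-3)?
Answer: 37648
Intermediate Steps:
K = -18
n(t) = -18 + t² (n(t) = -18 + t*t = -18 + t²)
(-195 - 167)*(-135 + n(7)) = (-195 - 167)*(-135 + (-18 + 7²)) = -362*(-135 + (-18 + 49)) = -362*(-135 + 31) = -362*(-104) = 37648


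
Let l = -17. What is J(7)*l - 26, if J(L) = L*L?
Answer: -859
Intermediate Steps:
J(L) = L**2
J(7)*l - 26 = 7**2*(-17) - 26 = 49*(-17) - 26 = -833 - 26 = -859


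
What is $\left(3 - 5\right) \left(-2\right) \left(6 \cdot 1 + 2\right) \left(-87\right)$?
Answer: $-2784$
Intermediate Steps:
$\left(3 - 5\right) \left(-2\right) \left(6 \cdot 1 + 2\right) \left(-87\right) = \left(-2\right) \left(-2\right) \left(6 + 2\right) \left(-87\right) = 4 \cdot 8 \left(-87\right) = 32 \left(-87\right) = -2784$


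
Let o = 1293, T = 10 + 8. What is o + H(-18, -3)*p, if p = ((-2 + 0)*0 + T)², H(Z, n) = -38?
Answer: -11019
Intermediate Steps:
T = 18
p = 324 (p = ((-2 + 0)*0 + 18)² = (-2*0 + 18)² = (0 + 18)² = 18² = 324)
o + H(-18, -3)*p = 1293 - 38*324 = 1293 - 12312 = -11019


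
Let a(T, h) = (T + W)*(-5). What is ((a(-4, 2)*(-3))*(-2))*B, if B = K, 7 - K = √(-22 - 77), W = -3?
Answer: 1470 - 630*I*√11 ≈ 1470.0 - 2089.5*I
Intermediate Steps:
K = 7 - 3*I*√11 (K = 7 - √(-22 - 77) = 7 - √(-99) = 7 - 3*I*√11 ≈ 7.0 - 9.9499*I)
B = 7 - 3*I*√11 ≈ 7.0 - 9.9499*I
a(T, h) = 15 - 5*T (a(T, h) = (T - 3)*(-5) = (-3 + T)*(-5) = 15 - 5*T)
((a(-4, 2)*(-3))*(-2))*B = (((15 - 5*(-4))*(-3))*(-2))*(7 - 3*I*√11) = (((15 + 20)*(-3))*(-2))*(7 - 3*I*√11) = ((35*(-3))*(-2))*(7 - 3*I*√11) = (-105*(-2))*(7 - 3*I*√11) = 210*(7 - 3*I*√11) = 1470 - 630*I*√11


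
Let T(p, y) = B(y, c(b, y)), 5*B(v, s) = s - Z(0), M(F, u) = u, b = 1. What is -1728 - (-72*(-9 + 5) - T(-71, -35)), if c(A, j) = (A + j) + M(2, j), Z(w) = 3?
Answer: -10152/5 ≈ -2030.4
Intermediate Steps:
c(A, j) = A + 2*j (c(A, j) = (A + j) + j = A + 2*j)
B(v, s) = -3/5 + s/5 (B(v, s) = (s - 1*3)/5 = (s - 3)/5 = (-3 + s)/5 = -3/5 + s/5)
T(p, y) = -2/5 + 2*y/5 (T(p, y) = -3/5 + (1 + 2*y)/5 = -3/5 + (1/5 + 2*y/5) = -2/5 + 2*y/5)
-1728 - (-72*(-9 + 5) - T(-71, -35)) = -1728 - (-72*(-9 + 5) - (-2/5 + (2/5)*(-35))) = -1728 - (-72*(-4) - (-2/5 - 14)) = -1728 - (288 - 1*(-72/5)) = -1728 - (288 + 72/5) = -1728 - 1*1512/5 = -1728 - 1512/5 = -10152/5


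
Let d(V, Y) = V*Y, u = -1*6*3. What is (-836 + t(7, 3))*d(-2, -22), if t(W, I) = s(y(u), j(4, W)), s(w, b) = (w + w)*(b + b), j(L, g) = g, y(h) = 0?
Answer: -36784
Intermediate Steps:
u = -18 (u = -6*3 = -18)
s(w, b) = 4*b*w (s(w, b) = (2*w)*(2*b) = 4*b*w)
t(W, I) = 0 (t(W, I) = 4*W*0 = 0)
(-836 + t(7, 3))*d(-2, -22) = (-836 + 0)*(-2*(-22)) = -836*44 = -36784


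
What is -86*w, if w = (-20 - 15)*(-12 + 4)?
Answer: -24080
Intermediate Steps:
w = 280 (w = -35*(-8) = 280)
-86*w = -86*280 = -24080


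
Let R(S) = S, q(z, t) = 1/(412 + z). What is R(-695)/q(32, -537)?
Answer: -308580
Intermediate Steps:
R(-695)/q(32, -537) = -695/(1/(412 + 32)) = -695/(1/444) = -695/1/444 = -695*444 = -308580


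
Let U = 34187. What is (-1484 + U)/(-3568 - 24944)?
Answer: -991/864 ≈ -1.1470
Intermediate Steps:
(-1484 + U)/(-3568 - 24944) = (-1484 + 34187)/(-3568 - 24944) = 32703/(-28512) = 32703*(-1/28512) = -991/864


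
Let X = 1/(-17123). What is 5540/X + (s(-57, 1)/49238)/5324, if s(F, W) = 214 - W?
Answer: -24867267847538827/262143112 ≈ -9.4861e+7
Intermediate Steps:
X = -1/17123 ≈ -5.8401e-5
5540/X + (s(-57, 1)/49238)/5324 = 5540/(-1/17123) + ((214 - 1*1)/49238)/5324 = 5540*(-17123) + ((214 - 1)*(1/49238))*(1/5324) = -94861420 + (213*(1/49238))*(1/5324) = -94861420 + (213/49238)*(1/5324) = -94861420 + 213/262143112 = -24867267847538827/262143112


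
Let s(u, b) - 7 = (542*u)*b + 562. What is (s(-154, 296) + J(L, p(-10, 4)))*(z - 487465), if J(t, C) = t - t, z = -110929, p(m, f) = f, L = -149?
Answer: 14783897629846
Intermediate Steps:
s(u, b) = 569 + 542*b*u (s(u, b) = 7 + ((542*u)*b + 562) = 7 + (542*b*u + 562) = 7 + (562 + 542*b*u) = 569 + 542*b*u)
J(t, C) = 0
(s(-154, 296) + J(L, p(-10, 4)))*(z - 487465) = ((569 + 542*296*(-154)) + 0)*(-110929 - 487465) = ((569 - 24706528) + 0)*(-598394) = (-24705959 + 0)*(-598394) = -24705959*(-598394) = 14783897629846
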